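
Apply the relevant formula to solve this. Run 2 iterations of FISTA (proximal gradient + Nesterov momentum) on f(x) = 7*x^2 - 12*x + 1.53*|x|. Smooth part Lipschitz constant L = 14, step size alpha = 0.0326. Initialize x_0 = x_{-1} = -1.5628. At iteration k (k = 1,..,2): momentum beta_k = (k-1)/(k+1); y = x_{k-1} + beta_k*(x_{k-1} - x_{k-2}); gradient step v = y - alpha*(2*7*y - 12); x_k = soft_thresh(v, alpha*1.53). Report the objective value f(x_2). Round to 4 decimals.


FISTA on f(x) = 7*x^2 - 12*x + 1.53*|x|
L = 14, alpha = 0.0326
Iteration 1: beta = 0.0, y = -1.5628 + 0.0*(-1.5628 + 1.5628) = -1.5628
  grad(y) = -33.8792, v = y - alpha*grad = -0.4583
  prox(v) = soft_thresh(-0.4583, 0.0499) = -0.4085
Iteration 2: beta = 0.3333, y = -0.4085 + 0.3333*(-0.4085 + 1.5628) = -0.0237
  grad(y) = -12.3315, v = y - alpha*grad = 0.3783
  prox(v) = soft_thresh(0.3783, 0.0499) = 0.3284
f(x_2) = 7*0.3284^2 - 12*0.3284 + 1.53*|0.3284| = -2.6837


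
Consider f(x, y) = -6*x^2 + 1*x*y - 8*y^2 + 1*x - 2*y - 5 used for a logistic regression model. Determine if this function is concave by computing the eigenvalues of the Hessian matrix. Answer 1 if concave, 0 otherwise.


The Hessian of f(x,y) = -6*x^2 + 1*x*y - 8*y^2 + 1*x - 2*y - 5 is:
H = [[-12, 1], [1, -16]]
Trace = -12 - 16 = -28
Determinant = -12*-16 - (1)^2 = 191
Discriminant = (-28)^2 - 4*191 = 20.0
Eigenvalues: lambda_1 = -16.2361, lambda_2 = -11.7639
The function is concave.

1


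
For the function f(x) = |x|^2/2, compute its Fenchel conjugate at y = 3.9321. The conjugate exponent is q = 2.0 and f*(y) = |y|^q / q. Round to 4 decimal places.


The conjugate exponent q satisfies 1/p + 1/q = 1.
p = 2, so q = 2/(2 - 1) = 2.0
|y|^q = 3.9321^2.0 = 15.4614
f*(3.9321) = 15.4614 / 2.0 = 7.7307


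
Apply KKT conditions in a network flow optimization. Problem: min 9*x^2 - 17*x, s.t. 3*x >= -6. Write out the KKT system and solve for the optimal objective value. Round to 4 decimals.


Step 1: Try lambda = 0 (constraint inactive).
Stationarity: 2*9*x - 17 = 0
x* = 17/(2*9) = 17/18 = 0.9444 (rounded; the exact value 17/18 is used below)
Check constraint: 3*0.9444 = 2.8332 >= -6 -- satisfied.
Step 2: Compute optimal value.
f(x*) = 9*(17/18)^2 - 17*(17/18) = -8.0278


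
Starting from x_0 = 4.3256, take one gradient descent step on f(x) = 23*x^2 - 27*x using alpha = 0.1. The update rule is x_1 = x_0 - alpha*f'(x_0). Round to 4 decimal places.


We compute the gradient at x_0 and apply the update.
f'(x) = 46*x - 27
f'(4.3256) = 46*4.3256 - 27 = 171.9776
x_1 = 4.3256 - 0.1*171.9776 = -12.8722


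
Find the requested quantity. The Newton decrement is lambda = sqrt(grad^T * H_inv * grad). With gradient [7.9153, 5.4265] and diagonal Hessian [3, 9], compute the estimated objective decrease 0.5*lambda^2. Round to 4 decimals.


Step 1: H is diagonal, so H^(-1) * g = [2.6384, 0.6029].
Step 2: g^T H^(-1) g = sum_i g_i^2 / H_ii
  = (7.9153)^2/3 + (5.4265)^2/9
  = 20.884 + 3.2719 = 24.1559
Step 3: Objective decrease = 0.5 * g^T H^(-1) g = 12.0779


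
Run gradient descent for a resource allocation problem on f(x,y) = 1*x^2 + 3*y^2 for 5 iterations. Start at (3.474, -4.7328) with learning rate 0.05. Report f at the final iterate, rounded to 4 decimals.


Gradient descent on f(x,y) = 1*x^2 + 3*y^2.
Starting point: (3.474, -4.7328), alpha = 0.05
Step 1: grad_x = 2*1*3.474 = 6.948, grad_y = 2*3*-4.7328 = -28.3968
  x_1 = 3.474 - 0.05*6.948 = 3.1266
  y_1 = -4.7328 - 0.05*-28.3968 = -3.313
Step 2: grad_x = 2*1*3.1266 = 6.2532, grad_y = 2*3*-3.313 = -19.8778
  x_2 = 3.1266 - 0.05*6.2532 = 2.8139
  y_2 = -3.313 - 0.05*-19.8778 = -2.3191
Step 3: grad_x = 2*1*2.8139 = 5.6279, grad_y = 2*3*-2.3191 = -13.9144
  x_3 = 2.8139 - 0.05*5.6279 = 2.5325
  y_3 = -2.3191 - 0.05*-13.9144 = -1.6234
Step 4: grad_x = 2*1*2.5325 = 5.0651, grad_y = 2*3*-1.6234 = -9.7401
  x_4 = 2.5325 - 0.05*5.0651 = 2.2793
  y_4 = -1.6234 - 0.05*-9.7401 = -1.1363
Step 5: grad_x = 2*1*2.2793 = 4.5586, grad_y = 2*3*-1.1363 = -6.8181
  x_5 = 2.2793 - 0.05*4.5586 = 2.0514
  y_5 = -1.1363 - 0.05*-6.8181 = -0.7954
f(2.0514, -0.7954) = 1*2.0514^2 + 3*(-0.7954)^2 = 6.1063


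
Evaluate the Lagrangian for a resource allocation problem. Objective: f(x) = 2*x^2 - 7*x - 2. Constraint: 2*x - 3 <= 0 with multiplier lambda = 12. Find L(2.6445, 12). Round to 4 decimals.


Step 1: Evaluate f(x).
f(2.6445) = 2*2.6445^2 - 7*2.6445 - 2 = -6.5247
Step 2: Evaluate g(x).
g(2.6445) = 2*2.6445 - 3 = 2.289
Step 3: Compute Lagrangian.
L = -6.5247 + 12*2.289 = 20.9433


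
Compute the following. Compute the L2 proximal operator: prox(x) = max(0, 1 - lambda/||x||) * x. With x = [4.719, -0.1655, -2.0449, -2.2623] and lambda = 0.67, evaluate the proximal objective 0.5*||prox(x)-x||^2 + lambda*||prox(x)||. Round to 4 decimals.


Step 1: Compute ||x||.
||x|| = 5.621
Step 2: Compute scaling factor.
scale = max(0, 1 - 0.67/5.621) = 0.8808
Step 3: prox(x) = [4.1565, -0.1458, -1.8012, -1.9926]
||prox(x)|| = 4.951
Step 4: Proximal objective.
0.5*||prox-x||^2 = 0.2245
lambda*||prox|| = 3.3172
Total = 3.5416


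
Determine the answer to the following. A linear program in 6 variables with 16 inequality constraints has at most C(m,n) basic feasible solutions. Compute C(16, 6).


Each vertex corresponds to some choice of n active constraints out of m, so the number of vertices is at most C(m, n) = m! / (n!(m-n)!).
m = 16, n = 6
Numerator: 16 * 15 * 14 * 13 * 12 * 11
Denominator: 6! = 720
C(16, 6) = 8008


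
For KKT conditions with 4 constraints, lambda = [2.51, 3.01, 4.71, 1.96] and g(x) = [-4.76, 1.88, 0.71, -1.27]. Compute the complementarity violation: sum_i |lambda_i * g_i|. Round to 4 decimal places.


KKT complementary slackness check:
lambda_1 * g_1 = 2.51 * -4.76 = -11.9476
lambda_2 * g_2 = 3.01 * 1.88 = 5.6588
lambda_3 * g_3 = 4.71 * 0.71 = 3.3441
lambda_4 * g_4 = 1.96 * -1.27 = -2.4892
Total violation = 11.9476 + 5.6588 + 3.3441 + 2.4892 = 23.4397


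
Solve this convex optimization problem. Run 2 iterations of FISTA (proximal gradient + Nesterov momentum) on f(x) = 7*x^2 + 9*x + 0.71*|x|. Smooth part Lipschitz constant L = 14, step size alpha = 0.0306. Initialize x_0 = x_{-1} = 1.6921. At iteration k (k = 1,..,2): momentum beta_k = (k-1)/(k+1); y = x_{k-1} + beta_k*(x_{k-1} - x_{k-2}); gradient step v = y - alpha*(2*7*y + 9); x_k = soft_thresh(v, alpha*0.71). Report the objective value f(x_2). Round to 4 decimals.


FISTA on f(x) = 7*x^2 + 9*x + 0.71*|x|
L = 14, alpha = 0.0306
Iteration 1: beta = 0.0, y = 1.6921 + 0.0*(1.6921 - 1.6921) = 1.6921
  grad(y) = 32.6894, v = y - alpha*grad = 0.6918
  prox(v) = soft_thresh(0.6918, 0.0217) = 0.6701
Iteration 2: beta = 0.3333, y = 0.6701 + 0.3333*(0.6701 - 1.6921) = 0.3294
  grad(y) = 13.6117, v = y - alpha*grad = -0.0871
  prox(v) = soft_thresh(-0.0871, 0.0217) = -0.0654
f(x_2) = 7*(-0.0654)^2 + 9*(-0.0654) + 0.71*|-0.0654| = -0.5121


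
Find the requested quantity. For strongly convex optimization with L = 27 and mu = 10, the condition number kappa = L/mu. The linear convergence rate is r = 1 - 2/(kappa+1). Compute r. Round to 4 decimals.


Step 1: Compute the condition number.
kappa = L/mu = 27/10 = 2.7
Step 2: Compute the convergence rate.
r = 1 - 2/(kappa + 1) = 1 - 2*mu/(L + mu) = (L - mu)/(L + mu) = 17/37 = 0.4595


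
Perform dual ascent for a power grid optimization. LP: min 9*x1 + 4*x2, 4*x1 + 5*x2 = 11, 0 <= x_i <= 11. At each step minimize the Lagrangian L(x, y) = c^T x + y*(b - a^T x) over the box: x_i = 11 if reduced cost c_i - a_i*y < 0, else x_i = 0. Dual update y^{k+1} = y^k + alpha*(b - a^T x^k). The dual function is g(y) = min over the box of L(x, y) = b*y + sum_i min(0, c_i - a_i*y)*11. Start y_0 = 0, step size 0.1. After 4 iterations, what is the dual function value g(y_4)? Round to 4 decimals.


Dual ascent for LP: min 9*x1 + 4*x2, 4*x1 + 5*x2 = 11, 0 <= x_i <= 11
Step 1: y^k = 0.0, reduced costs: (9.0, 4.0)
  x^k = (0.0, 0.0), subgradient = b - a^T x = 11.0
  y^{k+1} = 0.0 + 0.1*11.0 = 1.1
Step 2: y^k = 1.1, reduced costs: (4.6, -1.5)
  x^k = (0.0, 11.0), subgradient = b - a^T x = -44.0
  y^{k+1} = 1.1 + 0.1*-44.0 = -3.3
Step 3: y^k = -3.3, reduced costs: (22.2, 20.5)
  x^k = (0.0, 0.0), subgradient = b - a^T x = 11.0
  y^{k+1} = -3.3 + 0.1*11.0 = -2.2
Step 4: y^k = -2.2, reduced costs: (17.8, 15.0)
  x^k = (0.0, 0.0), subgradient = b - a^T x = 11.0
  y^{k+1} = -2.2 + 0.1*11.0 = -1.1
Dual objective at y_4 = -1.1: reduced costs (13.4, 9.5), box minimizer x = (0.0, 0.0)
g(y_4) = b*y + (c1 - a1*y)*x1 + (c2 - a2*y)*x2 = 11*(-1.1) + 13.4*0.0 + 9.5*0.0 = -12.1 + 0.0 + 0.0 = -12.1


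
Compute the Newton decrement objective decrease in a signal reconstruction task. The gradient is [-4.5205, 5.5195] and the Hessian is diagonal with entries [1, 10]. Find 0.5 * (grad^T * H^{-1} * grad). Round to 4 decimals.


Step 1: H is diagonal, so H^(-1) * g = [-4.5205, 0.552].
Step 2: g^T H^(-1) g = sum_i g_i^2 / H_ii
  = (-4.5205)^2/1 + (5.5195)^2/10
  = 20.4349 + 3.0465 = 23.4814
Step 3: Objective decrease = 0.5 * g^T H^(-1) g = 11.7407


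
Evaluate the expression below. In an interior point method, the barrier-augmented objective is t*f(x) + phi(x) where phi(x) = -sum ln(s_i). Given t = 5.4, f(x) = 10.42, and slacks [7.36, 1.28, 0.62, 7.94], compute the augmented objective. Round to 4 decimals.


Step 1: Compute log-barrier.
ln values: [1.9961, 0.2469, -0.478, 2.0719]
phi = -(1.9961 + 0.2469 - 0.478 + 2.0719) = -3.8368
Step 2: Compute augmented objective.
t*f(x) = 5.4*10.42 = 56.268
Total = 56.268 - 3.8368 = 52.4312


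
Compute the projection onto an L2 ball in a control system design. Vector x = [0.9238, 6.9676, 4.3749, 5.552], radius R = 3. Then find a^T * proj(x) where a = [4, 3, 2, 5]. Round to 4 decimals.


Step 1: Compute ||x|| (intermediates to 6 decimals).
||x|| = sqrt(0.9238^2 + 6.9676^2 + 4.3749^2 + 5.552^2) = 9.968215
Step 2: Project.
Since ||x|| > R, scale = R/||x|| = 3/9.968215 = 0.300957, proj(x) = scale * x
proj(x) = [0.278024, 2.096948, 1.316657, 1.670913]
Step 3: Dot product.
a^T * proj(x) = 4*0.278024 + 3*2.096948 + 2*1.316657 + 5*1.670913 = 18.3908


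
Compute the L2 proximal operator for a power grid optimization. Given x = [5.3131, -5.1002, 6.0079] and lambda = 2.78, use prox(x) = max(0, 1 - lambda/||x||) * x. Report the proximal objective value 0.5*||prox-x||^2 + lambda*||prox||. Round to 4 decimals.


Step 1: Compute ||x||.
||x|| = 9.5045
Step 2: Compute scaling factor.
scale = max(0, 1 - 2.78/9.5045) = 0.7075
Step 3: prox(x) = [3.7591, -3.6084, 4.2506]
||prox(x)|| = 6.7245
Step 4: Proximal objective.
0.5*||prox-x||^2 = 3.8642
lambda*||prox|| = 18.6941
Total = 22.5584


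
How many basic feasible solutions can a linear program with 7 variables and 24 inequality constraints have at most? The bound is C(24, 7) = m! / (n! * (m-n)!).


Each vertex corresponds to some choice of n active constraints out of m, so the number of vertices is at most C(m, n) = m! / (n!(m-n)!).
m = 24, n = 7
Numerator: 24 * 23 * 22 * 21 * 20 * 19 * 18
Denominator: 7! = 5040
C(24, 7) = 346104


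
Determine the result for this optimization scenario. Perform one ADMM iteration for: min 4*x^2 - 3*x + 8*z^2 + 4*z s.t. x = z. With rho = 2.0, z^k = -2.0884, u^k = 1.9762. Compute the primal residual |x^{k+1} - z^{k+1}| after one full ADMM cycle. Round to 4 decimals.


ADMM iteration with rho = 2.0, z^k = -2.0884, u^k = 1.9762
Step 1: x-update.
Minimize 4*x^2 - 3*x + (2.0/2)*(x + 2.0884 + 1.9762)^2
FOC: (2*4 + 2.0)*x = 3 + 2.0*(-2.0884 - 1.9762)
x^{k+1} = -0.5129
Step 2: z-update.
Minimize 8*z^2 + 4*z + (2.0/2)*(-0.5129 - z + 1.9762)^2
FOC: (2*8 + 2.0)*z = -4 + 2.0*(-0.5129 + 1.9762)
z^{k+1} = -0.0596
Step 3: u-update.
u^{k+1} = 1.9762 - 0.5129 + 0.0596 = 1.5229
Step 4: Primal residual = |-0.5129 + 0.0596| = 0.4533


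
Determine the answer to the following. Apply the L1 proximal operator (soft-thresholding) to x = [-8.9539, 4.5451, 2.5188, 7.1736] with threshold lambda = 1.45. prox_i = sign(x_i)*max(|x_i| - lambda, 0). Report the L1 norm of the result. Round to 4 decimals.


Soft-thresholding with lambda = 1.45:
prox(-8.9539) = sign(-8.9539)*max(|-8.9539| - 1.45, 0) = -7.5039
prox(4.5451) = sign(4.5451)*max(|4.5451| - 1.45, 0) = 3.0951
prox(2.5188) = sign(2.5188)*max(|2.5188| - 1.45, 0) = 1.0688
prox(7.1736) = sign(7.1736)*max(|7.1736| - 1.45, 0) = 5.7236
prox(x) = [-7.5039, 3.0951, 1.0688, 5.7236]
||prox(x)||_1 = 7.5039 + 3.0951 + 1.0688 + 5.7236 = 17.3914


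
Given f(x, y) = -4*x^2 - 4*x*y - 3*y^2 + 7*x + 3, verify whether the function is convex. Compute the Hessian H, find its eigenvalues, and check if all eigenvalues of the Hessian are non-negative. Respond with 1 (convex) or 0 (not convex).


The Hessian of f(x,y) = -4*x^2 - 4*x*y - 3*y^2 + 7*x + 3 is:
H = [[-8, -4], [-4, -6]]
Trace = -8 - 6 = -14
Determinant = -8*-6 - (-4)^2 = 32
Discriminant = (-14)^2 - 4*32 = 68.0
Eigenvalues: lambda_1 = -11.1231, lambda_2 = -2.8769
The function is not convex.

0


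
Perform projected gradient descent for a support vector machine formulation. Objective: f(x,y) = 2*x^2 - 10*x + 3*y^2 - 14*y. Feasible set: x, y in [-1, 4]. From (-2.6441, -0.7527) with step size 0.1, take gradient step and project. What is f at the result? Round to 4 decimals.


Step 1: Compute gradient at (-2.6441, -0.7527).
grad_x = 2*2*-2.6441 - 10 = -20.5764
grad_y = 2*3*-0.7527 - 14 = -18.5162
Step 2: Gradient step.
x_raw = -2.6441 - 0.1*-20.5764 = -0.5865
y_raw = -0.7527 - 0.1*-18.5162 = 1.0989
Step 3: Project onto [-1, 4].
x_proj = clip(-0.5865) = -0.5865
y_proj = clip(1.0989) = 1.0989
Step 4: Evaluate f.
f(-0.5865, 1.0989) = -5.2095


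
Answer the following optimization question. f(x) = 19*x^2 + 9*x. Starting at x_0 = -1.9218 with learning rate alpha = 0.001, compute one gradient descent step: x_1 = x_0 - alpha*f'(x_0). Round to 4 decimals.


We compute the gradient at x_0 and apply the update.
f'(x) = 38*x + 9
f'(-1.9218) = 38*-1.9218 + 9 = -64.0284
x_1 = -1.9218 - 0.001*-64.0284 = -1.8578


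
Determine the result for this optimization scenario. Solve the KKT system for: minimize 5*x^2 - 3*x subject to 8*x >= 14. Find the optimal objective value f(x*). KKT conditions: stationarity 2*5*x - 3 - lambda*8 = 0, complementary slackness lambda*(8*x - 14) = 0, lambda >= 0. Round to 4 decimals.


Step 1: Try lambda = 0 (constraint inactive).
x_unc = 3/(2*5) = 0.3
Check: 8*0.3 = 2.4 < 14 -- violated!
Step 2: Constraint must be active: 8*x = 14
x* = 14/8 = 1.75
lambda = (2*5*1.75 - 3)/8 = 1.8125
Step 3: Compute optimal value.
f(x*) = 5*1.75^2 - 3*1.75 = 10.0625


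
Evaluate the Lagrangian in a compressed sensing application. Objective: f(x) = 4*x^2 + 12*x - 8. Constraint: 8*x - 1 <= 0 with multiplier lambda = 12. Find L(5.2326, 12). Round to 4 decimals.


Step 1: Evaluate f(x).
f(5.2326) = 4*5.2326^2 + 12*5.2326 - 8 = 164.3116
Step 2: Evaluate g(x).
g(5.2326) = 8*5.2326 - 1 = 40.8608
Step 3: Compute Lagrangian.
L = 164.3116 + 12*40.8608 = 654.6412


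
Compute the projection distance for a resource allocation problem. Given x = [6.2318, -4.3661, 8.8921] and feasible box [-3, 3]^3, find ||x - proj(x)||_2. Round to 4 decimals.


Project each component onto [-3, 3].
clip(6.2318) = 3.0, clip(-4.3661) = -3.0, clip(8.8921) = 3.0
Projection = [3.0, -3.0, 3.0]
Squared diffs: [10.4445, 1.8662, 34.7168]
Distance = sqrt(47.0275) = 6.8577


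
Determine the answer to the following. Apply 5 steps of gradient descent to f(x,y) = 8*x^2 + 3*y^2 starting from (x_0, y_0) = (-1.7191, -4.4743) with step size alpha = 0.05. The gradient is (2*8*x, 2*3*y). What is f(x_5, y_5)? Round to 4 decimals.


Gradient descent on f(x,y) = 8*x^2 + 3*y^2.
Starting point: (-1.7191, -4.4743), alpha = 0.05
Step 1: grad_x = 2*8*-1.7191 = -27.5056, grad_y = 2*3*-4.4743 = -26.8458
  x_1 = -1.7191 - 0.05*-27.5056 = -0.3438
  y_1 = -4.4743 - 0.05*-26.8458 = -3.132
Step 2: grad_x = 2*8*-0.3438 = -5.5011, grad_y = 2*3*-3.132 = -18.7921
  x_2 = -0.3438 - 0.05*-5.5011 = -0.0688
  y_2 = -3.132 - 0.05*-18.7921 = -2.1924
Step 3: grad_x = 2*8*-0.0688 = -1.1002, grad_y = 2*3*-2.1924 = -13.1544
  x_3 = -0.0688 - 0.05*-1.1002 = -0.0138
  y_3 = -2.1924 - 0.05*-13.1544 = -1.5347
Step 4: grad_x = 2*8*-0.0138 = -0.22, grad_y = 2*3*-1.5347 = -9.2081
  x_4 = -0.0138 - 0.05*-0.22 = -0.0028
  y_4 = -1.5347 - 0.05*-9.2081 = -1.0743
Step 5: grad_x = 2*8*-0.0028 = -0.044, grad_y = 2*3*-1.0743 = -6.4457
  x_5 = -0.0028 - 0.05*-0.044 = -0.0006
  y_5 = -1.0743 - 0.05*-6.4457 = -0.752
f(-0.0006, -0.752) = 8*(-0.0006)^2 + 3*(-0.752)^2 = 1.6965


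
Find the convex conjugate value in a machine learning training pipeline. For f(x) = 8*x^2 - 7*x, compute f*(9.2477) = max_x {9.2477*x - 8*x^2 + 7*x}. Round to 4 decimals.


f*(y) = sup_x {y*x - a*x^2 - b*x} = sup_x {(y-b)*x - a*x^2}
FOC: (y - b) - 2a*x = 0 => x* = (y - b)/(2a)
x* = (9.2477 + 7)/(2*8) = 1.0155
f*(9.2477) = (y-b)^2/(4a) = (9.2477 + 7)^2/(4*8)
= 263.9878/32 = 8.2496


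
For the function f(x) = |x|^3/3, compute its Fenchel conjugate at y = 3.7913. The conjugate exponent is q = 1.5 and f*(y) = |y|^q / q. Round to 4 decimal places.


The conjugate exponent q satisfies 1/p + 1/q = 1.
p = 3, so q = 3/(3 - 1) = 1.5
|y|^q = 3.7913^1.5 = 7.3821
f*(3.7913) = 7.3821 / 1.5 = 4.9214


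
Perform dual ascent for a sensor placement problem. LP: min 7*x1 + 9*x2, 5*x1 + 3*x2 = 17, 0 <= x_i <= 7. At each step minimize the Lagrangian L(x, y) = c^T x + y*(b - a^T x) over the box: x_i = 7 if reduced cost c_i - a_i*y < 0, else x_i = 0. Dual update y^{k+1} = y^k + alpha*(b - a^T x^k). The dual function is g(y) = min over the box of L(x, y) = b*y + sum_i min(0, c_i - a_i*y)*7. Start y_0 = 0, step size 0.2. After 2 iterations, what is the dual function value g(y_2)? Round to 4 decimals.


Dual ascent for LP: min 7*x1 + 9*x2, 5*x1 + 3*x2 = 17, 0 <= x_i <= 7
Step 1: y^k = 0.0, reduced costs: (7.0, 9.0)
  x^k = (0.0, 0.0), subgradient = b - a^T x = 17.0
  y^{k+1} = 0.0 + 0.2*17.0 = 3.4
Step 2: y^k = 3.4, reduced costs: (-10.0, -1.2)
  x^k = (7.0, 7.0), subgradient = b - a^T x = -39.0
  y^{k+1} = 3.4 + 0.2*-39.0 = -4.4
Dual objective at y_2 = -4.4: reduced costs (29.0, 22.2), box minimizer x = (0.0, 0.0)
g(y_2) = b*y + (c1 - a1*y)*x1 + (c2 - a2*y)*x2 = 17*(-4.4) + 29.0*0.0 + 22.2*0.0 = -74.8 + 0.0 + 0.0 = -74.8


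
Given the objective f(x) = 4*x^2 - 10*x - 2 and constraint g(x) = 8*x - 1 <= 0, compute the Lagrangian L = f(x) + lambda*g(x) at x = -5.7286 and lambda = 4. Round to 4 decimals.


Step 1: Evaluate f(x).
f(-5.7286) = 4*(-5.7286)^2 - 10*(-5.7286) - 2 = 186.5534
Step 2: Evaluate g(x).
g(-5.7286) = 8*-5.7286 - 1 = -46.8288
Step 3: Compute Lagrangian.
L = 186.5534 + 4*-46.8288 = -0.7618


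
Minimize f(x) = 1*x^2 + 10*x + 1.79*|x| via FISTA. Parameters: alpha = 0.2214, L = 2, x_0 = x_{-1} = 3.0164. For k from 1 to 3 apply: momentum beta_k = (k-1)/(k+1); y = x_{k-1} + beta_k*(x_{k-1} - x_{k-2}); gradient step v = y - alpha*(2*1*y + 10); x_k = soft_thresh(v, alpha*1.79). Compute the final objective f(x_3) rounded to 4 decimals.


FISTA on f(x) = 1*x^2 + 10*x + 1.79*|x|
L = 2, alpha = 0.2214
Iteration 1: beta = 0.0, y = 3.0164 + 0.0*(3.0164 - 3.0164) = 3.0164
  grad(y) = 16.0328, v = y - alpha*grad = -0.5333
  prox(v) = soft_thresh(-0.5333, 0.3963) = -0.137
Iteration 2: beta = 0.3333, y = -0.137 + 0.3333*(-0.137 - 3.0164) = -1.1881
  grad(y) = 7.6239, v = y - alpha*grad = -2.876
  prox(v) = soft_thresh(-2.876, 0.3963) = -2.4797
Iteration 3: beta = 0.5, y = -2.4797 + 0.5*(-2.4797 + 0.137) = -3.6511
  grad(y) = 2.6979, v = y - alpha*grad = -4.2484
  prox(v) = soft_thresh(-4.2484, 0.3963) = -3.8521
f(x_3) = 1*(-3.8521)^2 + 10*(-3.8521) + 1.79*|-3.8521| = -16.787


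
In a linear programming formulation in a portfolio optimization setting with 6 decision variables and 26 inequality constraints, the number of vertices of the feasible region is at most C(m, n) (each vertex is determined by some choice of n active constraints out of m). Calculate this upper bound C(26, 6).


Each vertex corresponds to some choice of n active constraints out of m, so the number of vertices is at most C(m, n) = m! / (n!(m-n)!).
m = 26, n = 6
Numerator: 26 * 25 * 24 * 23 * 22 * 21
Denominator: 6! = 720
C(26, 6) = 230230


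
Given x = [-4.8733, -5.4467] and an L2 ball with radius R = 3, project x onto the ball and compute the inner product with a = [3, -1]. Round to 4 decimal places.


Step 1: Compute ||x|| (intermediates to 6 decimals).
||x|| = sqrt((-4.8733)^2 + (-5.4467)^2) = 7.308597
Step 2: Project.
Since ||x|| > R, scale = R/||x|| = 3/7.308597 = 0.410475, proj(x) = scale * x
proj(x) = [-2.000368, -2.235734]
Step 3: Dot product.
a^T * proj(x) = 3*(-2.000368) - 1*(-2.235734) = -3.7654


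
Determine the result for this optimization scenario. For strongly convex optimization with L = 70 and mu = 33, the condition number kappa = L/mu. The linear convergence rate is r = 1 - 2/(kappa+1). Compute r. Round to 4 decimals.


Step 1: Compute the condition number.
kappa = L/mu = 70/33 = 2.1212
Step 2: Compute the convergence rate.
r = 1 - 2/(kappa + 1) = 1 - 2*mu/(L + mu) = (L - mu)/(L + mu) = 37/103 = 0.3592


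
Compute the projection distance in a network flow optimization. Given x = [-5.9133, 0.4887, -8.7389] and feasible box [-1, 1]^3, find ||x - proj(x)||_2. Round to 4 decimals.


Project each component onto [-1, 1].
clip(-5.9133) = -1.0, clip(0.4887) = 0.4887, clip(-8.7389) = -1.0
Projection = [-1.0, 0.4887, -1.0]
Squared diffs: [24.1405, 0.0, 59.8906]
Distance = sqrt(84.0311) = 9.1668


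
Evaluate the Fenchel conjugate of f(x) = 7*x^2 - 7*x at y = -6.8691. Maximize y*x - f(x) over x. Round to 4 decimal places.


f*(y) = sup_x {y*x - a*x^2 - b*x} = sup_x {(y-b)*x - a*x^2}
FOC: (y - b) - 2a*x = 0 => x* = (y - b)/(2a)
x* = (-6.8691 + 7)/(2*7) = 0.0094
f*(-6.8691) = (y-b)^2/(4a) = (-6.8691 + 7)^2/(4*7)
= 0.0171/28 = 0.0006


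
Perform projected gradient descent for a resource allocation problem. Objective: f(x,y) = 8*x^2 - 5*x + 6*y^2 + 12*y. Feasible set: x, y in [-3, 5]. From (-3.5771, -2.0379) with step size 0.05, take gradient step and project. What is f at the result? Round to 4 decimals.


Step 1: Compute gradient at (-3.5771, -2.0379).
grad_x = 2*8*-3.5771 - 5 = -62.2336
grad_y = 2*6*-2.0379 + 12 = -12.4548
Step 2: Gradient step.
x_raw = -3.5771 - 0.05*-62.2336 = -0.4654
y_raw = -2.0379 - 0.05*-12.4548 = -1.4152
Step 3: Project onto [-3, 5].
x_proj = clip(-0.4654) = -0.4654
y_proj = clip(-1.4152) = -1.4152
Step 4: Evaluate f.
f(-0.4654, -1.4152) = -0.9058


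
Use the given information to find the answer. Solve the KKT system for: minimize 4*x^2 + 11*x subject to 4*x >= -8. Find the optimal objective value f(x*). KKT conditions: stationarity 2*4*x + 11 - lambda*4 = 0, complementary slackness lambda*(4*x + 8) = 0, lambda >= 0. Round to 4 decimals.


Step 1: Try lambda = 0 (constraint inactive).
Stationarity: 2*4*x + 11 = 0
x* = -11/(2*4) = -1.375
Check constraint: 4*-1.375 = -5.5 >= -8 -- satisfied.
Step 2: Compute optimal value.
f(x*) = 4*(-1.375)^2 + 11*(-1.375) = -7.5625


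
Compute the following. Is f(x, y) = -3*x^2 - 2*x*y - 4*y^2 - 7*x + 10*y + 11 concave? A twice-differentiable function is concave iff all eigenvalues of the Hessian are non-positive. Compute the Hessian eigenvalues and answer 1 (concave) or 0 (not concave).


The Hessian of f(x,y) = -3*x^2 - 2*x*y - 4*y^2 - 7*x + 10*y + 11 is:
H = [[-6, -2], [-2, -8]]
Trace = -6 - 8 = -14
Determinant = -6*-8 - (-2)^2 = 44
Discriminant = (-14)^2 - 4*44 = 20.0
Eigenvalues: lambda_1 = -9.2361, lambda_2 = -4.7639
The function is concave.

1


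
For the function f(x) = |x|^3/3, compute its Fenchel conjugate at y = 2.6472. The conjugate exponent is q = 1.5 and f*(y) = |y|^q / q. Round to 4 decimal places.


The conjugate exponent q satisfies 1/p + 1/q = 1.
p = 3, so q = 3/(3 - 1) = 1.5
|y|^q = 2.6472^1.5 = 4.3071
f*(2.6472) = 4.3071 / 1.5 = 2.8714


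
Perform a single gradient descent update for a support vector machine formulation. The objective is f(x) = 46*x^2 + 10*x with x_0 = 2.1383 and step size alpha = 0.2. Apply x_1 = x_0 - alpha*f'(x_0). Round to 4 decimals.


We compute the gradient at x_0 and apply the update.
f'(x) = 92*x + 10
f'(2.1383) = 92*2.1383 + 10 = 206.7236
x_1 = 2.1383 - 0.2*206.7236 = -39.2064


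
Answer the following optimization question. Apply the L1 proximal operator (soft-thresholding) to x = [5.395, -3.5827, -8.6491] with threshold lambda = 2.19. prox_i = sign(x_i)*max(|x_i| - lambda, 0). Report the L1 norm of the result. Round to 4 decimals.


Soft-thresholding with lambda = 2.19:
prox(5.395) = sign(5.395)*max(|5.395| - 2.19, 0) = 3.205
prox(-3.5827) = sign(-3.5827)*max(|-3.5827| - 2.19, 0) = -1.3927
prox(-8.6491) = sign(-8.6491)*max(|-8.6491| - 2.19, 0) = -6.4591
prox(x) = [3.205, -1.3927, -6.4591]
||prox(x)||_1 = 3.205 + 1.3927 + 6.4591 = 11.0568


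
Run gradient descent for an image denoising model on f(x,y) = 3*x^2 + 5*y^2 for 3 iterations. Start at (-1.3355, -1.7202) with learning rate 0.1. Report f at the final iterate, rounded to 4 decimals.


Gradient descent on f(x,y) = 3*x^2 + 5*y^2.
Starting point: (-1.3355, -1.7202), alpha = 0.1
Step 1: grad_x = 2*3*-1.3355 = -8.013, grad_y = 2*5*-1.7202 = -17.202
  x_1 = -1.3355 - 0.1*-8.013 = -0.5342
  y_1 = -1.7202 - 0.1*-17.202 = 0.0
Step 2: grad_x = 2*3*-0.5342 = -3.2052, grad_y = 2*5*0.0 = 0.0
  x_2 = -0.5342 - 0.1*-3.2052 = -0.2137
  y_2 = 0.0 - 0.1*0.0 = 0.0
Step 3: grad_x = 2*3*-0.2137 = -1.2821, grad_y = 2*5*0.0 = 0.0
  x_3 = -0.2137 - 0.1*-1.2821 = -0.0855
  y_3 = 0.0 - 0.1*0.0 = 0.0
f(-0.0855, 0.0) = 3*(-0.0855)^2 + 5*0.0^2 = 0.0219


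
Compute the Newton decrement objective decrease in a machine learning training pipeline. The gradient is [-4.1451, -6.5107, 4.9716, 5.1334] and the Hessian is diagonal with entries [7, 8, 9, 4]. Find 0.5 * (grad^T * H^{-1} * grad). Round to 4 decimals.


Step 1: H is diagonal, so H^(-1) * g = [-0.5922, -0.8138, 0.5524, 1.2834].
Step 2: g^T H^(-1) g = sum_i g_i^2 / H_ii
  = (-4.1451)^2/7 + (-6.5107)^2/8 + (4.9716)^2/9 + (5.1334)^2/4
  = 2.4546 + 5.2987 + 2.7463 + 6.5879 = 17.0875
Step 3: Objective decrease = 0.5 * g^T H^(-1) g = 8.5437


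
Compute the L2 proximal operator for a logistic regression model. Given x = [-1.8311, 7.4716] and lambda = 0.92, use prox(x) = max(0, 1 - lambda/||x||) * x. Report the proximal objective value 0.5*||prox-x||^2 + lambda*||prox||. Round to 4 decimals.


Step 1: Compute ||x||.
||x|| = 7.6927
Step 2: Compute scaling factor.
scale = max(0, 1 - 0.92/7.6927) = 0.8804
Step 3: prox(x) = [-1.6121, 6.578]
||prox(x)|| = 6.7727
Step 4: Proximal objective.
0.5*||prox-x||^2 = 0.4232
lambda*||prox|| = 6.2309
Total = 6.6541


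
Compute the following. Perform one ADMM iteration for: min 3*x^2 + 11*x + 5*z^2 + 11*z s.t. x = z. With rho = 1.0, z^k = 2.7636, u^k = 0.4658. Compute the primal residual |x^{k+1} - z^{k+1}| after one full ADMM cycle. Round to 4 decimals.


ADMM iteration with rho = 1.0, z^k = 2.7636, u^k = 0.4658
Step 1: x-update.
Minimize 3*x^2 + 11*x + (1.0/2)*(x - 2.7636 + 0.4658)^2
FOC: (2*3 + 1.0)*x = -11 + 1.0*(2.7636 - 0.4658)
x^{k+1} = -1.2432
Step 2: z-update.
Minimize 5*z^2 + 11*z + (1.0/2)*(-1.2432 - z + 0.4658)^2
FOC: (2*5 + 1.0)*z = -11 + 1.0*(-1.2432 + 0.4658)
z^{k+1} = -1.0707
Step 3: u-update.
u^{k+1} = 0.4658 - 1.2432 + 1.0707 = 0.2933
Step 4: Primal residual = |-1.2432 + 1.0707| = 0.1725


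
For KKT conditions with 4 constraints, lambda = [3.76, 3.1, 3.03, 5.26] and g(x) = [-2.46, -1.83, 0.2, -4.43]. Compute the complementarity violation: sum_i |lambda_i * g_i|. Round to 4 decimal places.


KKT complementary slackness check:
lambda_1 * g_1 = 3.76 * -2.46 = -9.2496
lambda_2 * g_2 = 3.1 * -1.83 = -5.673
lambda_3 * g_3 = 3.03 * 0.2 = 0.606
lambda_4 * g_4 = 5.26 * -4.43 = -23.3018
Total violation = 9.2496 + 5.673 + 0.606 + 23.3018 = 38.8304


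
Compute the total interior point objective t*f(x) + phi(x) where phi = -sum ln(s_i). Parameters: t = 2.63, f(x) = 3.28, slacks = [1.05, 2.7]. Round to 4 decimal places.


Step 1: Compute log-barrier.
ln values: [0.0488, 0.9933]
phi = -(0.0488 + 0.9933) = -1.042
Step 2: Compute augmented objective.
t*f(x) = 2.63*3.28 = 8.6264
Total = 8.6264 - 1.042 = 7.5844


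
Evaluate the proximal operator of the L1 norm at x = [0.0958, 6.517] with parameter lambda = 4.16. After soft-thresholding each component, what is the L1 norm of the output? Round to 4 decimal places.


Soft-thresholding with lambda = 4.16:
prox(0.0958) = sign(0.0958)*max(|0.0958| - 4.16, 0) = 0.0
prox(6.517) = sign(6.517)*max(|6.517| - 4.16, 0) = 2.357
prox(x) = [0.0, 2.357]
||prox(x)||_1 = 0.0 + 2.357 = 2.357


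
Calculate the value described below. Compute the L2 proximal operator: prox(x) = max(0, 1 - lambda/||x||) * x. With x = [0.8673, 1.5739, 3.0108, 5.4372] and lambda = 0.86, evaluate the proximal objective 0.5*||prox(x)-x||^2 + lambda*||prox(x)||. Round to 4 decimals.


Step 1: Compute ||x||.
||x|| = 6.4697
Step 2: Compute scaling factor.
scale = max(0, 1 - 0.86/6.4697) = 0.8671
Step 3: prox(x) = [0.752, 1.3647, 2.6106, 4.7145]
||prox(x)|| = 5.6097
Step 4: Proximal objective.
0.5*||prox-x||^2 = 0.3698
lambda*||prox|| = 4.8243
Total = 5.1942


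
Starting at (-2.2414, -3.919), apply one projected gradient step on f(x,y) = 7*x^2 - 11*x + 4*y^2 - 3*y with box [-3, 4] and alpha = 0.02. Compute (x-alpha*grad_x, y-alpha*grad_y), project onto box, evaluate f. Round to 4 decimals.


Step 1: Compute gradient at (-2.2414, -3.919).
grad_x = 2*7*-2.2414 - 11 = -42.3796
grad_y = 2*4*-3.919 - 3 = -34.352
Step 2: Gradient step.
x_raw = -2.2414 - 0.02*-42.3796 = -1.3938
y_raw = -3.919 - 0.02*-34.352 = -3.232
Step 3: Project onto [-3, 4].
x_proj = clip(-1.3938) = -1.3938
y_proj = clip(-3.232) = -3.0
Step 4: Evaluate f.
f(-1.3938, -3.0) = 73.9308


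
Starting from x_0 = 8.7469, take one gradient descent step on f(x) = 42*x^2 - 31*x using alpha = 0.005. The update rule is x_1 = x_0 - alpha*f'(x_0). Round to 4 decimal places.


We compute the gradient at x_0 and apply the update.
f'(x) = 84*x - 31
f'(8.7469) = 84*8.7469 - 31 = 703.7396
x_1 = 8.7469 - 0.005*703.7396 = 5.2282


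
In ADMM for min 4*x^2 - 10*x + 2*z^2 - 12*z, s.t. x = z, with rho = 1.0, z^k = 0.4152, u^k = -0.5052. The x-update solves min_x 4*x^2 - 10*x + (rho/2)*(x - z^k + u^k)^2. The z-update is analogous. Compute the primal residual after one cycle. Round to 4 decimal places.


ADMM iteration with rho = 1.0, z^k = 0.4152, u^k = -0.5052
Step 1: x-update.
Minimize 4*x^2 - 10*x + (1.0/2)*(x - 0.4152 - 0.5052)^2
FOC: (2*4 + 1.0)*x = 10 + 1.0*(0.4152 + 0.5052)
x^{k+1} = 1.2134
Step 2: z-update.
Minimize 2*z^2 - 12*z + (1.0/2)*(1.2134 - z - 0.5052)^2
FOC: (2*2 + 1.0)*z = 12 + 1.0*(1.2134 - 0.5052)
z^{k+1} = 2.5416
Step 3: u-update.
u^{k+1} = -0.5052 + 1.2134 - 2.5416 = -1.8335
Step 4: Primal residual = |1.2134 - 2.5416| = 1.3283


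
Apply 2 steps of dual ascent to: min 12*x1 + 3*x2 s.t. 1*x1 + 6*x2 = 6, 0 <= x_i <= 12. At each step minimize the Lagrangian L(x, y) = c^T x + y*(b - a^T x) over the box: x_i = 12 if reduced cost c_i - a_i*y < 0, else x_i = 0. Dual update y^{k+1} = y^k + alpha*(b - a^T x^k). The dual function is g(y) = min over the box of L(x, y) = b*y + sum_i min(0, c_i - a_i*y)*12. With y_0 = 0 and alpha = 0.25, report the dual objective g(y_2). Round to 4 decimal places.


Dual ascent for LP: min 12*x1 + 3*x2, 1*x1 + 6*x2 = 6, 0 <= x_i <= 12
Step 1: y^k = 0.0, reduced costs: (12.0, 3.0)
  x^k = (0.0, 0.0), subgradient = b - a^T x = 6.0
  y^{k+1} = 0.0 + 0.25*6.0 = 1.5
Step 2: y^k = 1.5, reduced costs: (10.5, -6.0)
  x^k = (0.0, 12.0), subgradient = b - a^T x = -66.0
  y^{k+1} = 1.5 + 0.25*-66.0 = -15.0
Dual objective at y_2 = -15.0: reduced costs (27.0, 93.0), box minimizer x = (0.0, 0.0)
g(y_2) = b*y + (c1 - a1*y)*x1 + (c2 - a2*y)*x2 = 6*(-15.0) + 27.0*0.0 + 93.0*0.0 = -90.0 + 0.0 + 0.0 = -90.0


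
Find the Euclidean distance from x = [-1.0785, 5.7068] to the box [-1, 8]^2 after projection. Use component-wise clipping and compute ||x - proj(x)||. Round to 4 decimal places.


Project each component onto [-1, 8].
clip(-1.0785) = -1.0, clip(5.7068) = 5.7068
Projection = [-1.0, 5.7068]
Squared diffs: [0.0062, 0.0]
Distance = sqrt(0.0062) = 0.0785


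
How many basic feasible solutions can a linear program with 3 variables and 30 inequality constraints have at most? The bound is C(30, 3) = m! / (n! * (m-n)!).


Each vertex corresponds to some choice of n active constraints out of m, so the number of vertices is at most C(m, n) = m! / (n!(m-n)!).
m = 30, n = 3
Numerator: 30 * 29 * 28
Denominator: 3! = 6
C(30, 3) = 4060


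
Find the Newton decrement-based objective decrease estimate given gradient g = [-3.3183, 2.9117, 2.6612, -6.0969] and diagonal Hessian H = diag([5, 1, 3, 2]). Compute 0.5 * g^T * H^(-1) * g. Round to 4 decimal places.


Step 1: H is diagonal, so H^(-1) * g = [-0.6637, 2.9117, 0.8871, -3.0485].
Step 2: g^T H^(-1) g = sum_i g_i^2 / H_ii
  = (-3.3183)^2/5 + (2.9117)^2/1 + (2.6612)^2/3 + (-6.0969)^2/2
  = 2.2022 + 8.478 + 2.3607 + 18.5861 = 31.627
Step 3: Objective decrease = 0.5 * g^T H^(-1) g = 15.8135


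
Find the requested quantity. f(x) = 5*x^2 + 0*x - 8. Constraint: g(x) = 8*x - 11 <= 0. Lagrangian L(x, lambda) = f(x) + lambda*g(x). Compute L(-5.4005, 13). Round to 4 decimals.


Step 1: Evaluate f(x).
f(-5.4005) = 5*(-5.4005)^2 + 0*(-5.4005) - 8 = 137.827
Step 2: Evaluate g(x).
g(-5.4005) = 8*-5.4005 - 11 = -54.204
Step 3: Compute Lagrangian.
L = 137.827 + 13*-54.204 = -566.825


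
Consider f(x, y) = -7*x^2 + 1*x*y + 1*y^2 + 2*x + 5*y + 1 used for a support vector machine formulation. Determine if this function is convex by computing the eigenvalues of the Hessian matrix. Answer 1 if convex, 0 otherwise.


The Hessian of f(x,y) = -7*x^2 + 1*x*y + 1*y^2 + 2*x + 5*y + 1 is:
H = [[-14, 1], [1, 2]]
Trace = -14 + 2 = -12
Determinant = -14*2 - (1)^2 = -29
Discriminant = (-12)^2 - 4*-29 = 260.0
Eigenvalues: lambda_1 = -14.0623, lambda_2 = 2.0623
The function is not convex.

0


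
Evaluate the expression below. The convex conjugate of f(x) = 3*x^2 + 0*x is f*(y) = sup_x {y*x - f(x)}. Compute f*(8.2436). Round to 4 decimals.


f*(y) = sup_x {y*x - a*x^2 - b*x} = sup_x {(y-b)*x - a*x^2}
FOC: (y - b) - 2a*x = 0 => x* = (y - b)/(2a)
x* = (8.2436 - 0)/(2*3) = 1.3739
f*(8.2436) = (y-b)^2/(4a) = (8.2436 - 0)^2/(4*3)
= 67.9569/12 = 5.6631


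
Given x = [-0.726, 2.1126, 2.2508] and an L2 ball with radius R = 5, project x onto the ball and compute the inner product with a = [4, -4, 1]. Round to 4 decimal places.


Step 1: Compute ||x|| (intermediates to 6 decimals).
||x|| = sqrt((-0.726)^2 + 2.1126^2 + 2.2508^2) = 3.17116
Step 2: Project.
Since ||x|| <= R, proj = x (no scaling needed).
proj(x) = [-0.726, 2.1126, 2.2508]
Step 3: Dot product.
a^T * proj(x) = 4*(-0.726) - 4*2.1126 + 1*2.2508 = -9.1036


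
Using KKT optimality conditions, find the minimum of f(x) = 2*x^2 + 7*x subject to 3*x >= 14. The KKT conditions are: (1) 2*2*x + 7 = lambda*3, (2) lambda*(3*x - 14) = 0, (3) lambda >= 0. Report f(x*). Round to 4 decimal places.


Step 1: Try lambda = 0 (constraint inactive).
x_unc = -7/(2*2) = -1.75
Check: 3*-1.75 = -5.25 < 14 -- violated!
Step 2: Constraint must be active: 3*x = 14
x* = 14/3 = 4.6667 (rounded; the exact value 14/3 is used below)
lambda = (2*2*(14/3) + 7)/3 = 8.5556
Step 3: Compute optimal value.
f(x*) = 2*(14/3)^2 + 7*(14/3) = 76.2222


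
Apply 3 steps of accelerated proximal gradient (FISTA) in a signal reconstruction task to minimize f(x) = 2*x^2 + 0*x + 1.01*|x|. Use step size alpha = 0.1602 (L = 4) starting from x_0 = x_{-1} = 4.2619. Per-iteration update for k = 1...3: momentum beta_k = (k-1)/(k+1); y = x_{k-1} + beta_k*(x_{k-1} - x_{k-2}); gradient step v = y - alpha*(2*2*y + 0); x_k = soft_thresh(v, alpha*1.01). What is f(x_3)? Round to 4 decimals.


FISTA on f(x) = 2*x^2 + 0*x + 1.01*|x|
L = 4, alpha = 0.1602
Iteration 1: beta = 0.0, y = 4.2619 + 0.0*(4.2619 - 4.2619) = 4.2619
  grad(y) = 17.0476, v = y - alpha*grad = 1.5309
  prox(v) = soft_thresh(1.5309, 0.1618) = 1.3691
Iteration 2: beta = 0.3333, y = 1.3691 + 0.3333*(1.3691 - 4.2619) = 0.4048
  grad(y) = 1.6192, v = y - alpha*grad = 0.1454
  prox(v) = soft_thresh(0.1454, 0.1618) = 0.0
Iteration 3: beta = 0.5, y = 0.0 + 0.5*(0.0 - 1.3691) = -0.6845
  grad(y) = -2.7381, v = y - alpha*grad = -0.2459
  prox(v) = soft_thresh(-0.2459, 0.1618) = -0.0841
f(x_3) = 2*(-0.0841)^2 + 0*(-0.0841) + 1.01*|-0.0841| = 0.0991


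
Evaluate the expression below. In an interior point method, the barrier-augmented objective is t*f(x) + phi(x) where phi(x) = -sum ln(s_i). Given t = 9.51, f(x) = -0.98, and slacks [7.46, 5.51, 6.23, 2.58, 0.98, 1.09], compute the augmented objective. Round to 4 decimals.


Step 1: Compute log-barrier.
ln values: [2.0096, 1.7066, 1.8294, 0.9478, -0.0202, 0.0862]
phi = -(2.0096 + 1.7066 + 1.8294 + 0.9478 - 0.0202 + 0.0862) = -6.5593
Step 2: Compute augmented objective.
t*f(x) = 9.51*-0.98 = -9.3198
Total = -9.3198 - 6.5593 = -15.8791


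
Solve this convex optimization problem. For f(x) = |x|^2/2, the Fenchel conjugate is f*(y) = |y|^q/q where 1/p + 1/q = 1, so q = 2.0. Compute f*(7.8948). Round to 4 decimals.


The conjugate exponent q satisfies 1/p + 1/q = 1.
p = 2, so q = 2/(2 - 1) = 2.0
|y|^q = 7.8948^2.0 = 62.3279
f*(7.8948) = 62.3279 / 2.0 = 31.1639


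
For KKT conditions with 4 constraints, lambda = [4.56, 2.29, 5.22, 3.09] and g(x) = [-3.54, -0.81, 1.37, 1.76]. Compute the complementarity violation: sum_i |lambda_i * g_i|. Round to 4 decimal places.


KKT complementary slackness check:
lambda_1 * g_1 = 4.56 * -3.54 = -16.1424
lambda_2 * g_2 = 2.29 * -0.81 = -1.8549
lambda_3 * g_3 = 5.22 * 1.37 = 7.1514
lambda_4 * g_4 = 3.09 * 1.76 = 5.4384
Total violation = 16.1424 + 1.8549 + 7.1514 + 5.4384 = 30.5871


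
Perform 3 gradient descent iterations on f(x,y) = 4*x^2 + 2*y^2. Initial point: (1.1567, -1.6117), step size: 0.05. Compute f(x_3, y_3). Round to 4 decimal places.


Gradient descent on f(x,y) = 4*x^2 + 2*y^2.
Starting point: (1.1567, -1.6117), alpha = 0.05
Step 1: grad_x = 2*4*1.1567 = 9.2536, grad_y = 2*2*-1.6117 = -6.4468
  x_1 = 1.1567 - 0.05*9.2536 = 0.694
  y_1 = -1.6117 - 0.05*-6.4468 = -1.2894
Step 2: grad_x = 2*4*0.694 = 5.5522, grad_y = 2*2*-1.2894 = -5.1574
  x_2 = 0.694 - 0.05*5.5522 = 0.4164
  y_2 = -1.2894 - 0.05*-5.1574 = -1.0315
Step 3: grad_x = 2*4*0.4164 = 3.3313, grad_y = 2*2*-1.0315 = -4.126
  x_3 = 0.4164 - 0.05*3.3313 = 0.2498
  y_3 = -1.0315 - 0.05*-4.126 = -0.8252
f(0.2498, -0.8252) = 4*0.2498^2 + 2*(-0.8252)^2 = 1.6116


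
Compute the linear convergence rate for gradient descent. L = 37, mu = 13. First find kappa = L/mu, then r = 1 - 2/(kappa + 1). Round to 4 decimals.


Step 1: Compute the condition number.
kappa = L/mu = 37/13 = 2.8462
Step 2: Compute the convergence rate.
r = 1 - 2/(kappa + 1) = 1 - 2*mu/(L + mu) = (L - mu)/(L + mu) = 24/50 = 0.48


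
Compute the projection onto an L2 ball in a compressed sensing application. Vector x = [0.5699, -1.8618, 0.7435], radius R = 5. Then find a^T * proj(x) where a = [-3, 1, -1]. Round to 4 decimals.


Step 1: Compute ||x|| (intermediates to 6 decimals).
||x|| = sqrt(0.5699^2 + (-1.8618)^2 + 0.7435^2) = 2.084197
Step 2: Project.
Since ||x|| <= R, proj = x (no scaling needed).
proj(x) = [0.5699, -1.8618, 0.7435]
Step 3: Dot product.
a^T * proj(x) = -3*0.5699 + 1*(-1.8618) - 1*0.7435 = -4.315


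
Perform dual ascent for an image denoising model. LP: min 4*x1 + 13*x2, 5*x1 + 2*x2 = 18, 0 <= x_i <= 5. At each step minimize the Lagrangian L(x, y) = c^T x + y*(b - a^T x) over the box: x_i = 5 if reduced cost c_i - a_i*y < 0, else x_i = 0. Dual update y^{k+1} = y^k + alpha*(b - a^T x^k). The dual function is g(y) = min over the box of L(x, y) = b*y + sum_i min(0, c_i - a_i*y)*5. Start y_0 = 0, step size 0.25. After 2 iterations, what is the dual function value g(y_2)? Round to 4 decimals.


Dual ascent for LP: min 4*x1 + 13*x2, 5*x1 + 2*x2 = 18, 0 <= x_i <= 5
Step 1: y^k = 0.0, reduced costs: (4.0, 13.0)
  x^k = (0.0, 0.0), subgradient = b - a^T x = 18.0
  y^{k+1} = 0.0 + 0.25*18.0 = 4.5
Step 2: y^k = 4.5, reduced costs: (-18.5, 4.0)
  x^k = (5.0, 0.0), subgradient = b - a^T x = -7.0
  y^{k+1} = 4.5 + 0.25*-7.0 = 2.75
Dual objective at y_2 = 2.75: reduced costs (-9.75, 7.5), box minimizer x = (5.0, 0.0)
g(y_2) = b*y + (c1 - a1*y)*x1 + (c2 - a2*y)*x2 = 18*2.75 + (-9.75)*5.0 + 7.5*0.0 = 49.5 - 48.75 + 0.0 = 0.75
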